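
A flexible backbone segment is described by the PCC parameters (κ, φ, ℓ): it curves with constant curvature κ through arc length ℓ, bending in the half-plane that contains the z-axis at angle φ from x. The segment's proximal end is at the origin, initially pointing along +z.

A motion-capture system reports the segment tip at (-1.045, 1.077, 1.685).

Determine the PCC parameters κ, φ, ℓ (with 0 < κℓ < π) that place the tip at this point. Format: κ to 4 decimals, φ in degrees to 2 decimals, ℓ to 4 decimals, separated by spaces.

ρ = √(x²+y²) = √(-1.045² + 1.077²) = 1.50065
φ = atan2(y, x) mod 360° = atan2(1.077, -1.045) = 134.1360°
|p|² = ρ² + z² = 1.50065² + 1.685² = 5.09118
κ = 2ρ / |p|² = 2×1.50065 / 5.09118 = 0.58951
θ = 2·atan2(ρ, z) = 2·atan2(1.50065, 1.685) = 1.45519 rad
ℓ = θ/κ = 1.45519/0.58951 = 2.46847

0.5895 134.14 2.4685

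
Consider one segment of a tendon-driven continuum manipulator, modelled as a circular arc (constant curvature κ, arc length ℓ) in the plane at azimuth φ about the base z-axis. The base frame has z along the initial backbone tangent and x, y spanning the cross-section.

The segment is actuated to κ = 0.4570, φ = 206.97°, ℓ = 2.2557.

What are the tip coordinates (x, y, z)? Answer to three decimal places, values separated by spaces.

θ = κ·ℓ = 0.4570 × 2.2557 = 1.03085 rad
ρ = (1 − cos θ)/κ = (1 − 0.51409)/0.4570 = 1.06327
z = sin θ / κ = 0.85774/0.4570 = 1.87689
x = ρ cos φ = 1.06327 × cos(206.97°) = -0.94763
y = ρ sin φ = 1.06327 × sin(206.97°) = -0.48222

-0.948 -0.482 1.877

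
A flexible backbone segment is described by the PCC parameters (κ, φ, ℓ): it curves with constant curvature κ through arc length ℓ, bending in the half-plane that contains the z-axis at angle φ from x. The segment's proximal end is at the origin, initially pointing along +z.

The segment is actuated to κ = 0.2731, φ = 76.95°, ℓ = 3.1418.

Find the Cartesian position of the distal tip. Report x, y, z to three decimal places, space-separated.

0.286 1.234 2.770

θ = κ·ℓ = 0.2731 × 3.1418 = 0.85803 rad
ρ = (1 − cos θ)/κ = (1 − 0.65393)/0.2731 = 1.26718
z = sin θ / κ = 0.75655/0.2731 = 2.77024
x = ρ cos φ = 1.26718 × cos(76.95°) = 0.28613
y = ρ sin φ = 1.26718 × sin(76.95°) = 1.23446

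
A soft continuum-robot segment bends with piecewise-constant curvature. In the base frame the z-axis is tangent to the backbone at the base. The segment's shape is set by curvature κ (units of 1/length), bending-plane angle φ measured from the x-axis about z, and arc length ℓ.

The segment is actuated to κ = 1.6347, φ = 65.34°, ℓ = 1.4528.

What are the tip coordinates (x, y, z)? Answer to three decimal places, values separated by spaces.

0.439 0.956 0.424

θ = κ·ℓ = 1.6347 × 1.4528 = 2.37489 rad
ρ = (1 − cos θ)/κ = (1 − -0.72020)/1.6347 = 1.05231
z = sin θ / κ = 0.69376/1.6347 = 0.42440
x = ρ cos φ = 1.05231 × cos(65.34°) = 0.43906
y = ρ sin φ = 1.05231 × sin(65.34°) = 0.95633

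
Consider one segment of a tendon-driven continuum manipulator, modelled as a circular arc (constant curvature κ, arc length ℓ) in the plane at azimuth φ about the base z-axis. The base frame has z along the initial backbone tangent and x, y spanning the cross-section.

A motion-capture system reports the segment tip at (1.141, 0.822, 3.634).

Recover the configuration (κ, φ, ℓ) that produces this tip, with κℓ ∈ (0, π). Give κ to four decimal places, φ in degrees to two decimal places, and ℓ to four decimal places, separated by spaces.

ρ = √(x²+y²) = √(1.141² + 0.822²) = 1.40626
φ = atan2(y, x) mod 360° = atan2(0.822, 1.141) = 35.7698°
|p|² = ρ² + z² = 1.40626² + 3.634² = 15.18352
κ = 2ρ / |p|² = 2×1.40626 / 15.18352 = 0.18523
θ = 2·atan2(ρ, z) = 2·atan2(1.40626, 3.634) = 0.73845 rad
ℓ = θ/κ = 0.73845/0.18523 = 3.98657

0.1852 35.77 3.9866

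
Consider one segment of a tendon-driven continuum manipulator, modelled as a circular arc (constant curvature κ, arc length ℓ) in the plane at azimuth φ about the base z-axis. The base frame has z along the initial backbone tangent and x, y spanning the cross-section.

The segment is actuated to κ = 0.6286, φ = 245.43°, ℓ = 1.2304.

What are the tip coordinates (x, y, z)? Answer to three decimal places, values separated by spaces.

-0.188 -0.412 1.111

θ = κ·ℓ = 0.6286 × 1.2304 = 0.77343 rad
ρ = (1 − cos θ)/κ = (1 − 0.71552)/0.6286 = 0.45256
z = sin θ / κ = 0.69859/0.6286 = 1.11135
x = ρ cos φ = 0.45256 × cos(245.43°) = -0.18818
y = ρ sin φ = 0.45256 × sin(245.43°) = -0.41158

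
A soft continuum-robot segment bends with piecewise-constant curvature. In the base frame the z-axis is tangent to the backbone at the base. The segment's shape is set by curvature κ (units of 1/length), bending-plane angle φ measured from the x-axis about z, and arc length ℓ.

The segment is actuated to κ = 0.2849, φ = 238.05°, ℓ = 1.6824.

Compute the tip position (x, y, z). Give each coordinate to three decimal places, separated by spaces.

θ = κ·ℓ = 0.2849 × 1.6824 = 0.47932 rad
ρ = (1 − cos θ)/κ = (1 − 0.88731)/0.2849 = 0.39554
z = sin θ / κ = 0.46117/0.2849 = 1.61872
x = ρ cos φ = 0.39554 × cos(238.05°) = -0.20931
y = ρ sin φ = 0.39554 × sin(238.05°) = -0.33562

-0.209 -0.336 1.619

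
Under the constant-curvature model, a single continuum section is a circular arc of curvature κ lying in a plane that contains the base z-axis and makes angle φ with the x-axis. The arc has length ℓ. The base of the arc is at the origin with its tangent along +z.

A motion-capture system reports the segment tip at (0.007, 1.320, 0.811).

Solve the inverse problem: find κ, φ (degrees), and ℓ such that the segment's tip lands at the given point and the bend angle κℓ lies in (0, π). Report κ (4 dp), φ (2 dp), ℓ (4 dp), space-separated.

ρ = √(x²+y²) = √(0.007² + 1.320²) = 1.32002
φ = atan2(y, x) mod 360° = atan2(1.320, 0.007) = 89.6962°
|p|² = ρ² + z² = 1.32002² + 0.811² = 2.40017
κ = 2ρ / |p|² = 2×1.32002 / 2.40017 = 1.09994
θ = 2·atan2(ρ, z) = 2·atan2(1.32002, 0.811) = 2.03973 rad
ℓ = θ/κ = 2.03973/1.09994 = 1.85441

1.0999 89.70 1.8544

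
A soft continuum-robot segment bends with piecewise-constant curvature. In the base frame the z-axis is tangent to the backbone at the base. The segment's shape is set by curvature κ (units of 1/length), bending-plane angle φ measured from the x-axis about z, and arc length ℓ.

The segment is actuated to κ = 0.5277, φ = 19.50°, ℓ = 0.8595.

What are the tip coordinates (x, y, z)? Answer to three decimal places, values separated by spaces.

0.181 0.064 0.830

θ = κ·ℓ = 0.5277 × 0.8595 = 0.45356 rad
ρ = (1 − cos θ)/κ = (1 − 0.89889)/0.5277 = 0.19160
z = sin θ / κ = 0.43817/0.5277 = 0.83033
x = ρ cos φ = 0.19160 × cos(19.50°) = 0.18061
y = ρ sin φ = 0.19160 × sin(19.50°) = 0.06396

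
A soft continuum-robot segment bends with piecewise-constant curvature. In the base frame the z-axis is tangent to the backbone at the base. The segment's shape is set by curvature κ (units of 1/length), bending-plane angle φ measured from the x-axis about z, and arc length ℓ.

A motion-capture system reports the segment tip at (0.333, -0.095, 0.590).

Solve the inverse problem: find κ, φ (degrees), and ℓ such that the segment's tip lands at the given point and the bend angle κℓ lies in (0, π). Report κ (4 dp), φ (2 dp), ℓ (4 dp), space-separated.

1.4798 344.08 0.7173

ρ = √(x²+y²) = √(0.333² + -0.095²) = 0.34629
φ = atan2(y, x) mod 360° = atan2(-0.095, 0.333) = 344.0773°
|p|² = ρ² + z² = 0.34629² + 0.590² = 0.46801
κ = 2ρ / |p|² = 2×0.34629 / 0.46801 = 1.47981
θ = 2·atan2(ρ, z) = 2·atan2(0.34629, 0.590) = 1.06150 rad
ℓ = θ/κ = 1.06150/1.47981 = 0.71732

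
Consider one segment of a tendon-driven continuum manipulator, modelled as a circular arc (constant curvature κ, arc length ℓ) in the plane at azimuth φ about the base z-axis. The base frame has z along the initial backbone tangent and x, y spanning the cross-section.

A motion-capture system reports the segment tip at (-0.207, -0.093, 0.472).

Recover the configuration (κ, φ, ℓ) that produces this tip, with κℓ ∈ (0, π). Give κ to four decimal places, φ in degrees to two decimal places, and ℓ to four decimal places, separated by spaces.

ρ = √(x²+y²) = √(-0.207² + -0.093²) = 0.22693
φ = atan2(y, x) mod 360° = atan2(-0.093, -0.207) = 204.1932°
|p|² = ρ² + z² = 0.22693² + 0.472² = 0.27428
κ = 2ρ / |p|² = 2×0.22693 / 0.27428 = 1.65473
θ = 2·atan2(ρ, z) = 2·atan2(0.22693, 0.472) = 0.89632 rad
ℓ = θ/κ = 0.89632/1.65473 = 0.54167

1.6547 204.19 0.5417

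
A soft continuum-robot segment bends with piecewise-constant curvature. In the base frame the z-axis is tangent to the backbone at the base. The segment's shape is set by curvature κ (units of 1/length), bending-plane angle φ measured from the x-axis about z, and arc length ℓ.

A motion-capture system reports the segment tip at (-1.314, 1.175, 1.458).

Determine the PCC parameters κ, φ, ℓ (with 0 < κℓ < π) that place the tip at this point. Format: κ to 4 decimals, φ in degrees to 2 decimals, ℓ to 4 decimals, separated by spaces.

0.6737 138.20 2.6116

ρ = √(x²+y²) = √(-1.314² + 1.175²) = 1.76273
φ = atan2(y, x) mod 360° = atan2(1.175, -1.314) = 138.1964°
|p|² = ρ² + z² = 1.76273² + 1.458² = 5.23299
κ = 2ρ / |p|² = 2×1.76273 / 5.23299 = 0.67370
θ = 2·atan2(ρ, z) = 2·atan2(1.76273, 1.458) = 1.75947 rad
ℓ = θ/κ = 1.75947/0.67370 = 2.61165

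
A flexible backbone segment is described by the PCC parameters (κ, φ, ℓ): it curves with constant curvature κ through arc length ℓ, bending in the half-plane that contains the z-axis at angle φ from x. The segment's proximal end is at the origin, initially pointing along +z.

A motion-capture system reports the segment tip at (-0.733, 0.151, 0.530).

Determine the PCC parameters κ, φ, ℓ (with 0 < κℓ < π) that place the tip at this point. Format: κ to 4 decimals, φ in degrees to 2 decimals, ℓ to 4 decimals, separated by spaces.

ρ = √(x²+y²) = √(-0.733² + 0.151²) = 0.74839
φ = atan2(y, x) mod 360° = atan2(0.151, -0.733) = 168.3597°
|p|² = ρ² + z² = 0.74839² + 0.530² = 0.84099
κ = 2ρ / |p|² = 2×0.74839 / 0.84099 = 1.77979
θ = 2·atan2(ρ, z) = 2·atan2(0.74839, 0.530) = 1.90920 rad
ℓ = θ/κ = 1.90920/1.77979 = 1.07271

1.7798 168.36 1.0727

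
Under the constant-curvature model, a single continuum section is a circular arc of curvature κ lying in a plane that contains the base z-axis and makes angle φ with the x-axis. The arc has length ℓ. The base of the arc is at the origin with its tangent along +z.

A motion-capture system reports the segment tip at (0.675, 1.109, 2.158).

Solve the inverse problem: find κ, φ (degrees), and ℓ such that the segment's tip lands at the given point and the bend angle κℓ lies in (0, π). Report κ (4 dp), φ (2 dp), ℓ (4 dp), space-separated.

ρ = √(x²+y²) = √(0.675² + 1.109²) = 1.29827
φ = atan2(y, x) mod 360° = atan2(1.109, 0.675) = 58.6729°
|p|² = ρ² + z² = 1.29827² + 2.158² = 6.34247
κ = 2ρ / |p|² = 2×1.29827 / 6.34247 = 0.40939
θ = 2·atan2(ρ, z) = 2·atan2(1.29827, 2.158) = 1.08320 rad
ℓ = θ/κ = 1.08320/0.40939 = 2.64590

0.4094 58.67 2.6459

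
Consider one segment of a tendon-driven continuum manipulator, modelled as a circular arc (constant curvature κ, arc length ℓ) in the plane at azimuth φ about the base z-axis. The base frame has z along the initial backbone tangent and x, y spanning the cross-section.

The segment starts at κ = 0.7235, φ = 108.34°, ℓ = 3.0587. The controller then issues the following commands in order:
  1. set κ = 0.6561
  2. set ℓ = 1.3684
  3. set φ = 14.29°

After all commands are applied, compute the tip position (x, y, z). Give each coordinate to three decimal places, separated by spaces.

initial: κ=0.7235, φ=108.34°, ℓ=3.0587
cmd 1: set κ=0.6561 → (κ,φ,ℓ)=(0.6561,108.34°,3.0587) → tip=(-0.6821,2.0577,1.3816)
cmd 2: set ℓ=1.3684 → (κ,φ,ℓ)=(0.6561,108.34°,1.3684) → tip=(-0.1806,0.5449,1.1918)
cmd 3: set φ=14.29° → (κ,φ,ℓ)=(0.6561,14.29°,1.3684) → tip=(0.5563,0.1417,1.1918)

0.556 0.142 1.192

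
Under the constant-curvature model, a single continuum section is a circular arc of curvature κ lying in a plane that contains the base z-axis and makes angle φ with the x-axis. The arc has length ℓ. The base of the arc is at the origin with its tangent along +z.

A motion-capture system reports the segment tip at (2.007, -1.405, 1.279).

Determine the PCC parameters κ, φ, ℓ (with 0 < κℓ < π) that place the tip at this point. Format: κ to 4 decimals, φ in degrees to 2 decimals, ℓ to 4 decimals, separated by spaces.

ρ = √(x²+y²) = √(2.007² + -1.405²) = 2.44991
φ = atan2(y, x) mod 360° = atan2(-1.405, 2.007) = 325.0061°
|p|² = ρ² + z² = 2.44991² + 1.279² = 7.63792
κ = 2ρ / |p|² = 2×2.44991 / 7.63792 = 0.64151
θ = 2·atan2(ρ, z) = 2·atan2(2.44991, 1.279) = 2.17931 rad
ℓ = θ/κ = 2.17931/0.64151 = 3.39715

0.6415 325.01 3.3971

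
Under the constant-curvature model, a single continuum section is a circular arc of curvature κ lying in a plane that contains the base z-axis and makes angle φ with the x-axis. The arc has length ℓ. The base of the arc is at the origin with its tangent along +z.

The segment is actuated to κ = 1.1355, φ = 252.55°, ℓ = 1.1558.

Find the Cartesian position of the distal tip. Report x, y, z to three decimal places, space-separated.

θ = κ·ℓ = 1.1355 × 1.1558 = 1.31241 rad
ρ = (1 − cos θ)/κ = (1 − 0.25552)/1.1355 = 0.65564
z = sin θ / κ = 0.96680/1.1355 = 0.85143
x = ρ cos φ = 0.65564 × cos(252.55°) = -0.19661
y = ρ sin φ = 0.65564 × sin(252.55°) = -0.62547

-0.197 -0.625 0.851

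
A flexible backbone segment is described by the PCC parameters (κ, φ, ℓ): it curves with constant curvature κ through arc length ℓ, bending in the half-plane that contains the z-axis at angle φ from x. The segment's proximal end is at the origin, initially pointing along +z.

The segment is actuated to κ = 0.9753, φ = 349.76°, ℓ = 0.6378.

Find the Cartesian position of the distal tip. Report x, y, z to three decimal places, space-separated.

θ = κ·ℓ = 0.9753 × 0.6378 = 0.62205 rad
ρ = (1 − cos θ)/κ = (1 − 0.81269)/0.9753 = 0.19206
z = sin θ / κ = 0.58270/0.9753 = 0.59746
x = ρ cos φ = 0.19206 × cos(349.76°) = 0.18900
y = ρ sin φ = 0.19206 × sin(349.76°) = -0.03414

0.189 -0.034 0.597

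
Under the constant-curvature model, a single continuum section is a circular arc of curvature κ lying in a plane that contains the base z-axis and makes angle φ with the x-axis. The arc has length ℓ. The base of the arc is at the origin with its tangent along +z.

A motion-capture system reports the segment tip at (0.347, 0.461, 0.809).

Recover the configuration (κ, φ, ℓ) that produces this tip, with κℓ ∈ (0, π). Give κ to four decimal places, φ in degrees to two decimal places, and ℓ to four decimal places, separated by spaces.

1.1687 53.03 1.0602

ρ = √(x²+y²) = √(0.347² + 0.461²) = 0.57700
φ = atan2(y, x) mod 360° = atan2(0.461, 0.347) = 53.0308°
|p|² = ρ² + z² = 0.57700² + 0.809² = 0.98741
κ = 2ρ / |p|² = 2×0.57700 / 0.98741 = 1.16871
θ = 2·atan2(ρ, z) = 2·atan2(0.57700, 0.809) = 1.23910 rad
ℓ = θ/κ = 1.23910/1.16871 = 1.06022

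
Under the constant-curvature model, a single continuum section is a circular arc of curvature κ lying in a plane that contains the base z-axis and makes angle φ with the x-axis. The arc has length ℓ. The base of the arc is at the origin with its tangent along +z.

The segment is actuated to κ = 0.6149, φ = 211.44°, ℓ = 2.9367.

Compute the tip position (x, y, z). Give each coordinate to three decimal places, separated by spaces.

-1.711 -1.046 1.582

θ = κ·ℓ = 0.6149 × 2.9367 = 1.80578 rad
ρ = (1 − cos θ)/κ = (1 − -0.23282)/0.6149 = 2.00492
z = sin θ / κ = 0.97252/0.6149 = 1.58159
x = ρ cos φ = 2.00492 × cos(211.44°) = -1.71057
y = ρ sin φ = 2.00492 × sin(211.44°) = -1.04578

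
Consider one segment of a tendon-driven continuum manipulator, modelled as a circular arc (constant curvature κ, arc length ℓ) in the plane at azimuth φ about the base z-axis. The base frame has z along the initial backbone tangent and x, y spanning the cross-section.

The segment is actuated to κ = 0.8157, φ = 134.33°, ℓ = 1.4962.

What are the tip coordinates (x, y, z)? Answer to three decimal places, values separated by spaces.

-0.563 0.576 1.151

θ = κ·ℓ = 0.8157 × 1.4962 = 1.22045 rad
ρ = (1 − cos θ)/κ = (1 − 0.34322)/0.8157 = 0.80517
z = sin θ / κ = 0.93925/0.8157 = 1.15147
x = ρ cos φ = 0.80517 × cos(134.33°) = -0.56264
y = ρ sin φ = 0.80517 × sin(134.33°) = 0.57596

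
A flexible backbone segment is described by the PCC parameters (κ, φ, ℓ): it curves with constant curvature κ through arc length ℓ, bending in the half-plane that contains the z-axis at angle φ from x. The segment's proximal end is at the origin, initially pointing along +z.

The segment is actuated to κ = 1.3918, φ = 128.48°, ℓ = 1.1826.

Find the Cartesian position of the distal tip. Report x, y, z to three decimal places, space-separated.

θ = κ·ℓ = 1.3918 × 1.1826 = 1.64594 rad
ρ = (1 − cos θ)/κ = (1 − -0.07508)/1.3918 = 0.77244
z = sin θ / κ = 0.99718/1.3918 = 0.71647
x = ρ cos φ = 0.77244 × cos(128.48°) = -0.48064
y = ρ sin φ = 0.77244 × sin(128.48°) = 0.60468

-0.481 0.605 0.716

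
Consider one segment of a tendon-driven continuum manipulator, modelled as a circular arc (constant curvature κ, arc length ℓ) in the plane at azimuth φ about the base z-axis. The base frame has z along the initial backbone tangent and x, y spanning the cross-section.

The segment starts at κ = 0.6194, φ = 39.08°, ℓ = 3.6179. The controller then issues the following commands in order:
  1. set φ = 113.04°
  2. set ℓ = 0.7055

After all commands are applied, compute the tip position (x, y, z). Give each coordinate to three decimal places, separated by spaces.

initial: κ=0.6194, φ=39.08°, ℓ=3.6179
cmd 1: set φ=113.04° → (κ,φ,ℓ)=(0.6194,113.04°,3.6179) → tip=(-1.0243,2.4084,1.2653)
cmd 2: set ℓ=0.7055 → (κ,φ,ℓ)=(0.6194,113.04°,0.7055) → tip=(-0.0594,0.1396,0.6833)

-0.059 0.140 0.683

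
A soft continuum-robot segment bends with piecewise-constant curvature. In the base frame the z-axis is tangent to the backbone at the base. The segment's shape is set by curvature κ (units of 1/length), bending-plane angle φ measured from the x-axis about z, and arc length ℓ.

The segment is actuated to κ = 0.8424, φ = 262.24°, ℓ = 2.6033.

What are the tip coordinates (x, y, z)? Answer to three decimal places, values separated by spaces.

θ = κ·ℓ = 0.8424 × 2.6033 = 2.19302 rad
ρ = (1 − cos θ)/κ = (1 − -0.58284)/0.8424 = 1.87897
z = sin θ / κ = 0.81258/0.8424 = 0.96461
x = ρ cos φ = 1.87897 × cos(262.24°) = -0.25371
y = ρ sin φ = 1.87897 × sin(262.24°) = -1.86176

-0.254 -1.862 0.965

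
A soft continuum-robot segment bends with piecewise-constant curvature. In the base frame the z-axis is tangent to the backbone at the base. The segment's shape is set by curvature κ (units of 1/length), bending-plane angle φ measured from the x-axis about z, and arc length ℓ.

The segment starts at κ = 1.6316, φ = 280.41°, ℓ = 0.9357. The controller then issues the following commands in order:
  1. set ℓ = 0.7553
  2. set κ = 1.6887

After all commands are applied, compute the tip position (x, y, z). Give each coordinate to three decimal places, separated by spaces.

initial: κ=1.6316, φ=280.41°, ℓ=0.9357
cmd 1: set ℓ=0.7553 → (κ,φ,ℓ)=(1.6316,280.41°,0.7553) → tip=(0.0740,-0.4027,0.5781)
cmd 2: set κ=1.6887 → (κ,φ,ℓ)=(1.6887,280.41°,0.7553) → tip=(0.0759,-0.4129,0.5665)

0.076 -0.413 0.567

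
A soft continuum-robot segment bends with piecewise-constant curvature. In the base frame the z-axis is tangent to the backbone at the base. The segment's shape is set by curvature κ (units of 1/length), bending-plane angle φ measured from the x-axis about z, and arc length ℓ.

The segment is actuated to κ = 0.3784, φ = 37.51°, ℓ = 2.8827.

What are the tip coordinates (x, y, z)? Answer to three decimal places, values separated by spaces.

θ = κ·ℓ = 0.3784 × 2.8827 = 1.09081 rad
ρ = (1 − cos θ)/κ = (1 − 0.46176)/0.3784 = 1.42240
z = sin θ / κ = 0.88700/0.3784 = 2.34409
x = ρ cos φ = 1.42240 × cos(37.51°) = 1.12831
y = ρ sin φ = 1.42240 × sin(37.51°) = 0.86610

1.128 0.866 2.344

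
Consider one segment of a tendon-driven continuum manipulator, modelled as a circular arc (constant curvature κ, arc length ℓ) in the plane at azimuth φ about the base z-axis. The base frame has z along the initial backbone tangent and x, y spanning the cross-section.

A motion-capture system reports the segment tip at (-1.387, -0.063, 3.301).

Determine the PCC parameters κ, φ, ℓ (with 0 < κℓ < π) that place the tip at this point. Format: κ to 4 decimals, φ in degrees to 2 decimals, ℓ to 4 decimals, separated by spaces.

0.2165 182.60 3.6775

ρ = √(x²+y²) = √(-1.387² + -0.063²) = 1.38843
φ = atan2(y, x) mod 360° = atan2(-0.063, -1.387) = 182.6007°
|p|² = ρ² + z² = 1.38843² + 3.301² = 12.82434
κ = 2ρ / |p|² = 2×1.38843 / 12.82434 = 0.21653
θ = 2·atan2(ρ, z) = 2·atan2(1.38843, 3.301) = 0.79629 rad
ℓ = θ/κ = 0.79629/0.21653 = 3.67750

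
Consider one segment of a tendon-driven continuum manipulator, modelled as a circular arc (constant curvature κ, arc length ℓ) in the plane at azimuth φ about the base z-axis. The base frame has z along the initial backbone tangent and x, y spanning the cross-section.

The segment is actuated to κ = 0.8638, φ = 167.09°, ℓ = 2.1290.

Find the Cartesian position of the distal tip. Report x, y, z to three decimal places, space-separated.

-1.427 0.327 1.116

θ = κ·ℓ = 0.8638 × 2.1290 = 1.83903 rad
ρ = (1 − cos θ)/κ = (1 − -0.26503)/0.8638 = 1.46449
z = sin θ / κ = 0.96424/0.8638 = 1.11628
x = ρ cos φ = 1.46449 × cos(167.09°) = -1.42747
y = ρ sin φ = 1.46449 × sin(167.09°) = 0.32720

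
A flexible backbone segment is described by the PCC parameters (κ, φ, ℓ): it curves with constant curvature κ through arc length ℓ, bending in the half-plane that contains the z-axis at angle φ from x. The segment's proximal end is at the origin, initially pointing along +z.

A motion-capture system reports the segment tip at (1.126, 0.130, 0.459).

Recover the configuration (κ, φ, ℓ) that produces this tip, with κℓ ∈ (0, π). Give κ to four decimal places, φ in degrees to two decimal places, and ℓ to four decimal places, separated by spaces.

ρ = √(x²+y²) = √(1.126² + 0.130²) = 1.13348
φ = atan2(y, x) mod 360° = atan2(0.130, 1.126) = 6.5858°
|p|² = ρ² + z² = 1.13348² + 0.459² = 1.49546
κ = 2ρ / |p|² = 2×1.13348 / 1.49546 = 1.51590
θ = 2·atan2(ρ, z) = 2·atan2(1.13348, 0.459) = 2.37206 rad
ℓ = θ/κ = 2.37206/1.51590 = 1.56479

1.5159 6.59 1.5648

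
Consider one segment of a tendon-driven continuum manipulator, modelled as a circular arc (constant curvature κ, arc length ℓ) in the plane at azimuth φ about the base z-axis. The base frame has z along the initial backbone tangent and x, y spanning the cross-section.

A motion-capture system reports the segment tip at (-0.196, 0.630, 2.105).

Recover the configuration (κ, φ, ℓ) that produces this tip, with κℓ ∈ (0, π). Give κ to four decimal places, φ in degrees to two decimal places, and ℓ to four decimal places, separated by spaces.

ρ = √(x²+y²) = √(-0.196² + 0.630²) = 0.65978
φ = atan2(y, x) mod 360° = atan2(0.630, -0.196) = 107.2815°
|p|² = ρ² + z² = 0.65978² + 2.105² = 4.86634
κ = 2ρ / |p|² = 2×0.65978 / 4.86634 = 0.27116
θ = 2·atan2(ρ, z) = 2·atan2(0.65978, 2.105) = 0.60748 rad
ℓ = θ/κ = 0.60748/0.27116 = 2.24027

0.2712 107.28 2.2403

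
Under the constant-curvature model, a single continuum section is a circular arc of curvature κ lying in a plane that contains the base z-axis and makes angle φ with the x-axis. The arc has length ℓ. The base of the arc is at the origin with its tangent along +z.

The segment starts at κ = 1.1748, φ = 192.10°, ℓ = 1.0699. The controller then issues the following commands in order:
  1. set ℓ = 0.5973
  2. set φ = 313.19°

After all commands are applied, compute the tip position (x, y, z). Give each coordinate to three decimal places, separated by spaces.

0.138 -0.147 0.549

initial: κ=1.1748, φ=192.10°, ℓ=1.0699
cmd 1: set ℓ=0.5973 → (κ,φ,ℓ)=(1.1748,192.10°,0.5973) → tip=(-0.1966,-0.0422,0.5495)
cmd 2: set φ=313.19° → (κ,φ,ℓ)=(1.1748,313.19°,0.5973) → tip=(0.1376,-0.1466,0.5495)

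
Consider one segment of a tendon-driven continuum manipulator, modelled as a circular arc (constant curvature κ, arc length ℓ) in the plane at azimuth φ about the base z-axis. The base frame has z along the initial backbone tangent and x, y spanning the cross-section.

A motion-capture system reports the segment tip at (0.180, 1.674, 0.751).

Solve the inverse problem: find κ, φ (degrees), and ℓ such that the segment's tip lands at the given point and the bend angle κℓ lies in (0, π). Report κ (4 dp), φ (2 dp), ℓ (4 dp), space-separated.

0.9908 83.86 2.3239

ρ = √(x²+y²) = √(0.180² + 1.674²) = 1.68365
φ = atan2(y, x) mod 360° = atan2(1.674, 0.180) = 83.8627°
|p|² = ρ² + z² = 1.68365² + 0.751² = 3.39868
κ = 2ρ / |p|² = 2×1.68365 / 3.39868 = 0.99077
θ = 2·atan2(ρ, z) = 2·atan2(1.68365, 0.751) = 2.30246 rad
ℓ = θ/κ = 2.30246/0.99077 = 2.32391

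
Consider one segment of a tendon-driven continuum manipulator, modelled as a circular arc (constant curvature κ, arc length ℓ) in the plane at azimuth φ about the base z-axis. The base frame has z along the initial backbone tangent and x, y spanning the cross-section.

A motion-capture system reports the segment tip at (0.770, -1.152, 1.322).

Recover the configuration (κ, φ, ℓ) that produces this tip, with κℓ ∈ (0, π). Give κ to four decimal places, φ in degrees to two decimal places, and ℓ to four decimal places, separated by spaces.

ρ = √(x²+y²) = √(0.770² + -1.152²) = 1.38564
φ = atan2(y, x) mod 360° = atan2(-1.152, 0.770) = 303.7589°
|p|² = ρ² + z² = 1.38564² + 1.322² = 3.66769
κ = 2ρ / |p|² = 2×1.38564 / 3.66769 = 0.75559
θ = 2·atan2(ρ, z) = 2·atan2(1.38564, 1.322) = 1.61780 rad
ℓ = θ/κ = 1.61780/0.75559 = 2.14109

0.7556 303.76 2.1411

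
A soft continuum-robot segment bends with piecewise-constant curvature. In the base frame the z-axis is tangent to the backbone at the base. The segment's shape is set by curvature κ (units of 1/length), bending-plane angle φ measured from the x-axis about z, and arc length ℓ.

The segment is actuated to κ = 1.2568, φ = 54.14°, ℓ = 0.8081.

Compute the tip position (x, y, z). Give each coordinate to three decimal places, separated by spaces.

θ = κ·ℓ = 1.2568 × 0.8081 = 1.01562 rad
ρ = (1 − cos θ)/κ = (1 − 0.52709)/1.2568 = 0.37628
z = sin θ / κ = 0.84981/1.2568 = 0.67617
x = ρ cos φ = 0.37628 × cos(54.14°) = 0.22043
y = ρ sin φ = 0.37628 × sin(54.14°) = 0.30496

0.220 0.305 0.676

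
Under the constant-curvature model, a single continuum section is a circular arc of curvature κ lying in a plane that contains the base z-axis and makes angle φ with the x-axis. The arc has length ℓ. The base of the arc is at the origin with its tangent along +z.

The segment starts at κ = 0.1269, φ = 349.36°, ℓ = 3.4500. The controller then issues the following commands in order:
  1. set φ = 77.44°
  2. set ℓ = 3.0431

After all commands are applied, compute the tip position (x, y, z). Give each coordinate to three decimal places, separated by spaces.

initial: κ=0.1269, φ=349.36°, ℓ=3.4500
cmd 1: set φ=77.44° → (κ,φ,ℓ)=(0.1269,77.44°,3.4500) → tip=(0.1616,0.7254,3.3408)
cmd 2: set ℓ=3.0431 → (κ,φ,ℓ)=(0.1269,77.44°,3.0431) → tip=(0.1262,0.5664,2.9680)

0.126 0.566 2.968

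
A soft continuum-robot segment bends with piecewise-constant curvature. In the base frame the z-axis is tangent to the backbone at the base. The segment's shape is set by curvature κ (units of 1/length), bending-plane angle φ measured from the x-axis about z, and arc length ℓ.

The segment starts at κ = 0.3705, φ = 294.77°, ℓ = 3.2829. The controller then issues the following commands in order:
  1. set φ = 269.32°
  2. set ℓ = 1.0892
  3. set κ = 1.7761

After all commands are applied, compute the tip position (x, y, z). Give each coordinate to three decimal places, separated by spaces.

-0.009 -0.763 0.526

initial: κ=0.3705, φ=294.77°, ℓ=3.2829
cmd 1: set φ=269.32° → (κ,φ,ℓ)=(0.3705,269.32°,3.2829) → tip=(-0.0209,-1.7621,2.5312)
cmd 2: set ℓ=1.0892 → (κ,φ,ℓ)=(0.3705,269.32°,1.0892) → tip=(-0.0026,-0.2168,1.0599)
cmd 3: set κ=1.7761 → (κ,φ,ℓ)=(1.7761,269.32°,1.0892) → tip=(-0.0091,-0.7633,0.5262)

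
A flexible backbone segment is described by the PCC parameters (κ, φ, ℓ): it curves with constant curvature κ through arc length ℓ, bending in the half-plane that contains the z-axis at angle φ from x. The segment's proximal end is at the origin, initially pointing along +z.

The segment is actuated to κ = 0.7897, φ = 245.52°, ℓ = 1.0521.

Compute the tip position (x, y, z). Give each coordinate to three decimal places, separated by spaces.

θ = κ·ℓ = 0.7897 × 1.0521 = 0.83084 rad
ρ = (1 − cos θ)/κ = (1 − 0.67425)/0.7897 = 0.41249
z = sin θ / κ = 0.73850/0.7897 = 0.93517
x = ρ cos φ = 0.41249 × cos(245.52°) = -0.17093
y = ρ sin φ = 0.41249 × sin(245.52°) = -0.37541

-0.171 -0.375 0.935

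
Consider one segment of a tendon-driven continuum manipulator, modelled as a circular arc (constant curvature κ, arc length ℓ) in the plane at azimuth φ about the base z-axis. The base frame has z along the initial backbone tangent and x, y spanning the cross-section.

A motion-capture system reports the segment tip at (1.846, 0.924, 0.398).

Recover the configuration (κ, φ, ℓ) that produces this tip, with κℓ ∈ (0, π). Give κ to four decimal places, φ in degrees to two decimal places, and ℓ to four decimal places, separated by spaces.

ρ = √(x²+y²) = √(1.846² + 0.924²) = 2.06434
φ = atan2(y, x) mod 360° = atan2(0.924, 1.846) = 26.5899°
|p|² = ρ² + z² = 2.06434² + 0.398² = 4.41990
κ = 2ρ / |p|² = 2×2.06434 / 4.41990 = 0.93411
θ = 2·atan2(ρ, z) = 2·atan2(2.06434, 0.398) = 2.76067 rad
ℓ = θ/κ = 2.76067/0.93411 = 2.95540

0.9341 26.59 2.9554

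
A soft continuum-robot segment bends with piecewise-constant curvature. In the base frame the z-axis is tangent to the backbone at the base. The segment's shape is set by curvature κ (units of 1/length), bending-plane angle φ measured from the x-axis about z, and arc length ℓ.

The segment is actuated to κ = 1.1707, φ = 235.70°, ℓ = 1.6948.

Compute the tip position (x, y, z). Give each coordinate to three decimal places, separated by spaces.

θ = κ·ℓ = 1.1707 × 1.6948 = 1.98410 rad
ρ = (1 − cos θ)/κ = (1 − -0.40164)/1.1707 = 1.19727
z = sin θ / κ = 0.91580/1.1707 = 0.78227
x = ρ cos φ = 1.19727 × cos(235.70°) = -0.67469
y = ρ sin φ = 1.19727 × sin(235.70°) = -0.98906

-0.675 -0.989 0.782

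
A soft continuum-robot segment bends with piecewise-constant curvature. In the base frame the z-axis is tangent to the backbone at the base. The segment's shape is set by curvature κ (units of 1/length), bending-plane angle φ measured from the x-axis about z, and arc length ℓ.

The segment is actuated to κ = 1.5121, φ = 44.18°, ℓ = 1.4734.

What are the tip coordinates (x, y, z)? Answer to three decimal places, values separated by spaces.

0.764 0.742 0.524

θ = κ·ℓ = 1.5121 × 1.4734 = 2.22793 rad
ρ = (1 − cos θ)/κ = (1 − -0.61085)/1.5121 = 1.06531
z = sin θ / κ = 0.79175/1.5121 = 0.52361
x = ρ cos φ = 1.06531 × cos(44.18°) = 0.76399
y = ρ sin φ = 1.06531 × sin(44.18°) = 0.74243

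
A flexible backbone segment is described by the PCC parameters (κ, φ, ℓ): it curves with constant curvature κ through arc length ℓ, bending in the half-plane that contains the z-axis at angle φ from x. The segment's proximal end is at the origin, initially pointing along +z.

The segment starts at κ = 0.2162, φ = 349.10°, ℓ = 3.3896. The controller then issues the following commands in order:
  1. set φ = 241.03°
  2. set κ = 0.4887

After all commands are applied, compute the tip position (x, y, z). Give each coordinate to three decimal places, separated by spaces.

initial: κ=0.2162, φ=349.10°, ℓ=3.3896
cmd 1: set φ=241.03° → (κ,φ,ℓ)=(0.2162,241.03°,3.3896) → tip=(-0.5751,-1.0388,3.0943)
cmd 2: set κ=0.4887 → (κ,φ,ℓ)=(0.4887,241.03°,3.3896) → tip=(-1.0759,-1.9434,2.0387)

-1.076 -1.943 2.039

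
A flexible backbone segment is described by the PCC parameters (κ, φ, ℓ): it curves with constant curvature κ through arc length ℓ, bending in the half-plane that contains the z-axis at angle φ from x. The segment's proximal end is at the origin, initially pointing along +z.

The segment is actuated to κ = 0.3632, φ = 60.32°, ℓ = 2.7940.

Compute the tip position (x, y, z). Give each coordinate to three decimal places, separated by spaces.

0.644 1.130 2.339

θ = κ·ℓ = 0.3632 × 2.7940 = 1.01478 rad
ρ = (1 − cos θ)/κ = (1 − 0.52781)/0.3632 = 1.30009
z = sin θ / κ = 0.84936/0.3632 = 2.33856
x = ρ cos φ = 1.30009 × cos(60.32°) = 0.64375
y = ρ sin φ = 1.30009 × sin(60.32°) = 1.12953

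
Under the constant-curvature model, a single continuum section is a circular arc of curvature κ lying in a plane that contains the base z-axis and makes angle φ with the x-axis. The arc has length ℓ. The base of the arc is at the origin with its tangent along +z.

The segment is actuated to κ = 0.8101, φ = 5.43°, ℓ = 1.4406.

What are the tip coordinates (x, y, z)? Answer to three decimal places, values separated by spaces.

θ = κ·ℓ = 0.8101 × 1.4406 = 1.16703 rad
ρ = (1 − cos θ)/κ = (1 − 0.39288)/0.8101 = 0.74943
z = sin θ / κ = 0.91959/0.8101 = 1.13515
x = ρ cos φ = 0.74943 × cos(5.43°) = 0.74607
y = ρ sin φ = 0.74943 × sin(5.43°) = 0.07092

0.746 0.071 1.135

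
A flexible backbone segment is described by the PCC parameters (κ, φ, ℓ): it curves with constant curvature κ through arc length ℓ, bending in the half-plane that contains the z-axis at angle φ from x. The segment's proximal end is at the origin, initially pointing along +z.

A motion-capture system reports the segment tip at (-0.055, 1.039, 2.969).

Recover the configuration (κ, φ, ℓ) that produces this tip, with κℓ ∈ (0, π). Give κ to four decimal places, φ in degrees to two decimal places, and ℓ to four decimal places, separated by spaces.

0.2102 93.03 3.2064

ρ = √(x²+y²) = √(-0.055² + 1.039²) = 1.04045
φ = atan2(y, x) mod 360° = atan2(1.039, -0.055) = 93.0302°
|p|² = ρ² + z² = 1.04045² + 2.969² = 9.89751
κ = 2ρ / |p|² = 2×1.04045 / 9.89751 = 0.21025
θ = 2·atan2(ρ, z) = 2·atan2(1.04045, 2.969) = 0.67413 rad
ℓ = θ/κ = 0.67413/0.21025 = 3.20640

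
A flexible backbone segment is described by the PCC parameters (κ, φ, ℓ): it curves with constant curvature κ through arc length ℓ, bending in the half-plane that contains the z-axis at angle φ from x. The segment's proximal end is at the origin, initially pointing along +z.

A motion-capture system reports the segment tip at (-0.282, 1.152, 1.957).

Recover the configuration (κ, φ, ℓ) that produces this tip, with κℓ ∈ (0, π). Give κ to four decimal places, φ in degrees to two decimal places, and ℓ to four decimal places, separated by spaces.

0.4530 103.76 2.4056

ρ = √(x²+y²) = √(-0.282² + 1.152²) = 1.18601
φ = atan2(y, x) mod 360° = atan2(1.152, -0.282) = 103.7550°
|p|² = ρ² + z² = 1.18601² + 1.957² = 5.23648
κ = 2ρ / |p|² = 2×1.18601 / 5.23648 = 0.45298
θ = 2·atan2(ρ, z) = 2·atan2(1.18601, 1.957) = 1.08969 rad
ℓ = θ/κ = 1.08969/0.45298 = 2.40560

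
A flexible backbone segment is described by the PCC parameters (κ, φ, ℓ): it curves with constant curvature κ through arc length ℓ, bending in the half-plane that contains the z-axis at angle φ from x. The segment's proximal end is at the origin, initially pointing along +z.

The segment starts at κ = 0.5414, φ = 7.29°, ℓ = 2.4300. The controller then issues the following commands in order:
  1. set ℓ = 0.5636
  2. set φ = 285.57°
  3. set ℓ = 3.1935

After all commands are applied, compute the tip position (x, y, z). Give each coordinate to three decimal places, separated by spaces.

initial: κ=0.5414, φ=7.29°, ℓ=2.4300
cmd 1: set ℓ=0.5636 → (κ,φ,ℓ)=(0.5414,7.29°,0.5636) → tip=(0.0846,0.0108,0.5549)
cmd 2: set φ=285.57° → (κ,φ,ℓ)=(0.5414,285.57°,0.5636) → tip=(0.0229,-0.0822,0.5549)
cmd 3: set ℓ=3.1935 → (κ,φ,ℓ)=(0.5414,285.57°,3.1935) → tip=(0.5739,-2.0595,1.8240)

0.574 -2.060 1.824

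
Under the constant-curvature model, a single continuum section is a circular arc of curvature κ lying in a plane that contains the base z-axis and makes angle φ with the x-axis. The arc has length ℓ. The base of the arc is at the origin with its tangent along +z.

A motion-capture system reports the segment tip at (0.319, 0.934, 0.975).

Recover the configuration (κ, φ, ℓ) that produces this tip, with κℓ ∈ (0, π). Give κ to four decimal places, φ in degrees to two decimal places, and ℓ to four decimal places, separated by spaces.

ρ = √(x²+y²) = √(0.319² + 0.934²) = 0.98697
φ = atan2(y, x) mod 360° = atan2(0.934, 0.319) = 71.1428°
|p|² = ρ² + z² = 0.98697² + 0.975² = 1.92474
κ = 2ρ / |p|² = 2×0.98697 / 1.92474 = 1.02556
θ = 2·atan2(ρ, z) = 2·atan2(0.98697, 0.975) = 1.58300 rad
ℓ = θ/κ = 1.58300/1.02556 = 1.54354

1.0256 71.14 1.5435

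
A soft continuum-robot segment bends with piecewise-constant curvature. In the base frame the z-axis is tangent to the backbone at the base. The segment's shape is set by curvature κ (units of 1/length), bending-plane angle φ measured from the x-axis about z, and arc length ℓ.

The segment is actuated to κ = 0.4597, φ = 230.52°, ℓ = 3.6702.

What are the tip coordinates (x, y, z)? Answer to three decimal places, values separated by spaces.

-1.544 -1.874 2.161

θ = κ·ℓ = 0.4597 × 3.6702 = 1.68719 rad
ρ = (1 − cos θ)/κ = (1 − -0.11613)/0.4597 = 2.42796
z = sin θ / κ = 0.99323/0.4597 = 2.16061
x = ρ cos φ = 2.42796 × cos(230.52°) = -1.54372
y = ρ sin φ = 2.42796 × sin(230.52°) = -1.87401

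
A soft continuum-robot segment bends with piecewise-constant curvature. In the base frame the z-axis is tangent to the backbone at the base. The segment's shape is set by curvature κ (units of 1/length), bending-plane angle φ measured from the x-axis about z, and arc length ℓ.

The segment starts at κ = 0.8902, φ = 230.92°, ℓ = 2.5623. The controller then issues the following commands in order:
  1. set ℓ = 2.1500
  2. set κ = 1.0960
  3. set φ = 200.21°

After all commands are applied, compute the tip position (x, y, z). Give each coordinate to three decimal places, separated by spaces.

initial: κ=0.8902, φ=230.92°, ℓ=2.5623
cmd 1: set ℓ=2.1500 → (κ,φ,ℓ)=(0.8902,230.92°,2.1500) → tip=(-0.9464,-1.1654,1.0579)
cmd 2: set κ=1.0960 → (κ,φ,ℓ)=(1.0960,230.92°,2.1500) → tip=(-0.9820,-1.2092,0.6450)
cmd 3: set φ=200.21° → (κ,φ,ℓ)=(1.0960,200.21°,2.1500) → tip=(-1.4618,-0.5381,0.6450)

-1.462 -0.538 0.645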